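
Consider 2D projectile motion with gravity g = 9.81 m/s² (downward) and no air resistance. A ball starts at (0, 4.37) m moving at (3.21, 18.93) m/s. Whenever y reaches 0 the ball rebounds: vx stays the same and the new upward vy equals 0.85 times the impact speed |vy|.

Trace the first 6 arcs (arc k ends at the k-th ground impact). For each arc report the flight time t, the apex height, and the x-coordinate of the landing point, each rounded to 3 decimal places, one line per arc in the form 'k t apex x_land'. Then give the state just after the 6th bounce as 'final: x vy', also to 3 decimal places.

Arc 1: start y=4.370, vy=18.930 → t=4.078, apex=22.634, x_land=13.090, impact vy=-21.073
  bounce: vy ← 0.85·21.073 = 17.912
Arc 2: start y=0.000, vy=17.912 → t=3.652, apex=16.353, x_land=24.812, impact vy=-17.912
  bounce: vy ← 0.85·17.912 = 15.225
Arc 3: start y=0.000, vy=15.225 → t=3.104, apex=11.815, x_land=34.776, impact vy=-15.225
  bounce: vy ← 0.85·15.225 = 12.942
Arc 4: start y=0.000, vy=12.942 → t=2.638, apex=8.537, x_land=43.246, impact vy=-12.942
  bounce: vy ← 0.85·12.942 = 11.000
Arc 5: start y=0.000, vy=11.000 → t=2.243, apex=6.168, x_land=50.445, impact vy=-11.000
  bounce: vy ← 0.85·11.000 = 9.350
Arc 6: start y=0.000, vy=9.350 → t=1.906, apex=4.456, x_land=56.564, impact vy=-9.350
  bounce: vy ← 0.85·9.350 = 7.948

1 4.078 22.634 13.090
2 3.652 16.353 24.812
3 3.104 11.815 34.776
4 2.638 8.537 43.246
5 2.243 6.168 50.445
6 1.906 4.456 56.564
final: 56.564 7.948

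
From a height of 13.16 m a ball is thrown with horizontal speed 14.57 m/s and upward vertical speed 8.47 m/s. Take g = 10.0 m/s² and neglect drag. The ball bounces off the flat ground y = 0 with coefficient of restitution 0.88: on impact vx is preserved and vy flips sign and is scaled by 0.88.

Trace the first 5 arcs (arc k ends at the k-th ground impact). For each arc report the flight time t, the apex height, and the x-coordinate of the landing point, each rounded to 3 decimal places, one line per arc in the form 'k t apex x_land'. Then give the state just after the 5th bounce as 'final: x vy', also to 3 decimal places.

1 2.677 16.747 39.006
2 3.221 12.969 85.937
3 2.835 10.043 127.235
4 2.494 7.777 163.579
5 2.195 6.023 195.560
final: 195.560 9.658

Arc 1: start y=13.160, vy=8.470 → t=2.677, apex=16.747, x_land=39.006, impact vy=-18.301
  bounce: vy ← 0.88·18.301 = 16.105
Arc 2: start y=0.000, vy=16.105 → t=3.221, apex=12.969, x_land=85.937, impact vy=-16.105
  bounce: vy ← 0.88·16.105 = 14.173
Arc 3: start y=0.000, vy=14.173 → t=2.835, apex=10.043, x_land=127.235, impact vy=-14.173
  bounce: vy ← 0.88·14.173 = 12.472
Arc 4: start y=0.000, vy=12.472 → t=2.494, apex=7.777, x_land=163.579, impact vy=-12.472
  bounce: vy ← 0.88·12.472 = 10.975
Arc 5: start y=0.000, vy=10.975 → t=2.195, apex=6.023, x_land=195.560, impact vy=-10.975
  bounce: vy ← 0.88·10.975 = 9.658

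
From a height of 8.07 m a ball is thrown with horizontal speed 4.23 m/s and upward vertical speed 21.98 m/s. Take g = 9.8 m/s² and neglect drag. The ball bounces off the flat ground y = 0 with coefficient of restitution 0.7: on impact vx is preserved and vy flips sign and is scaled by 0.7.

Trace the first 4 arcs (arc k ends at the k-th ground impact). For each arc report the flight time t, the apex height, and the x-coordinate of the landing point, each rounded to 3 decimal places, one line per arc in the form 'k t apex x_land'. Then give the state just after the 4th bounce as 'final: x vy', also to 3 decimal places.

1 4.827 32.719 20.418
2 3.618 16.032 35.721
3 2.532 7.856 46.433
4 1.773 3.849 53.931
final: 53.931 6.080

Arc 1: start y=8.070, vy=21.980 → t=4.827, apex=32.719, x_land=20.418, impact vy=-25.324
  bounce: vy ← 0.7·25.324 = 17.727
Arc 2: start y=0.000, vy=17.727 → t=3.618, apex=16.032, x_land=35.721, impact vy=-17.727
  bounce: vy ← 0.7·17.727 = 12.409
Arc 3: start y=0.000, vy=12.409 → t=2.532, apex=7.856, x_land=46.433, impact vy=-12.409
  bounce: vy ← 0.7·12.409 = 8.686
Arc 4: start y=0.000, vy=8.686 → t=1.773, apex=3.849, x_land=53.931, impact vy=-8.686
  bounce: vy ← 0.7·8.686 = 6.080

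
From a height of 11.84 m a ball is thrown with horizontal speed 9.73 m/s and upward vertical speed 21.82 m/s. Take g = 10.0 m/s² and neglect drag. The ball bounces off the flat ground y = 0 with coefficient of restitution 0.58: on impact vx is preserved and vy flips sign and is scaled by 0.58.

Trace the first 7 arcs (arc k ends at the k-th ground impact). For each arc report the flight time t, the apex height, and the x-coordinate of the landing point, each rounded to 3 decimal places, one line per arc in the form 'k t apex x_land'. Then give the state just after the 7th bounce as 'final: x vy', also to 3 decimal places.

1 4.852 35.646 47.210
2 3.097 11.991 77.347
3 1.796 4.034 94.826
4 1.042 1.357 104.963
5 0.604 0.456 110.843
6 0.351 0.154 114.254
7 0.203 0.052 116.232
final: 116.232 0.590

Arc 1: start y=11.840, vy=21.820 → t=4.852, apex=35.646, x_land=47.210, impact vy=-26.700
  bounce: vy ← 0.58·26.700 = 15.486
Arc 2: start y=0.000, vy=15.486 → t=3.097, apex=11.991, x_land=77.347, impact vy=-15.486
  bounce: vy ← 0.58·15.486 = 8.982
Arc 3: start y=0.000, vy=8.982 → t=1.796, apex=4.034, x_land=94.826, impact vy=-8.982
  bounce: vy ← 0.58·8.982 = 5.210
Arc 4: start y=0.000, vy=5.210 → t=1.042, apex=1.357, x_land=104.963, impact vy=-5.210
  bounce: vy ← 0.58·5.210 = 3.022
Arc 5: start y=0.000, vy=3.022 → t=0.604, apex=0.456, x_land=110.843, impact vy=-3.022
  bounce: vy ← 0.58·3.022 = 1.753
Arc 6: start y=0.000, vy=1.753 → t=0.351, apex=0.154, x_land=114.254, impact vy=-1.753
  bounce: vy ← 0.58·1.753 = 1.016
Arc 7: start y=0.000, vy=1.016 → t=0.203, apex=0.052, x_land=116.232, impact vy=-1.016
  bounce: vy ← 0.58·1.016 = 0.590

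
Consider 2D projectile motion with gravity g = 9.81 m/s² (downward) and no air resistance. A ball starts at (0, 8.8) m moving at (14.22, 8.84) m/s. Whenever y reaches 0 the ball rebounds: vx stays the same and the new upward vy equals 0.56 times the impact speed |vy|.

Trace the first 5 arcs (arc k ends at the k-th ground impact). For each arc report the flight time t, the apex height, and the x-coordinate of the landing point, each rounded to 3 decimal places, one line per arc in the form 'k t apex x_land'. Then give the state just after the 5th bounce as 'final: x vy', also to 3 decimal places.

1 2.515 12.783 35.770
2 1.808 4.009 61.481
3 1.013 1.257 75.879
4 0.567 0.394 83.941
5 0.318 0.124 88.457
final: 88.457 0.872

Arc 1: start y=8.800, vy=8.840 → t=2.515, apex=12.783, x_land=35.770, impact vy=-15.837
  bounce: vy ← 0.56·15.837 = 8.869
Arc 2: start y=0.000, vy=8.869 → t=1.808, apex=4.009, x_land=61.481, impact vy=-8.869
  bounce: vy ← 0.56·8.869 = 4.966
Arc 3: start y=0.000, vy=4.966 → t=1.013, apex=1.257, x_land=75.879, impact vy=-4.966
  bounce: vy ← 0.56·4.966 = 2.781
Arc 4: start y=0.000, vy=2.781 → t=0.567, apex=0.394, x_land=83.941, impact vy=-2.781
  bounce: vy ← 0.56·2.781 = 1.557
Arc 5: start y=0.000, vy=1.557 → t=0.318, apex=0.124, x_land=88.457, impact vy=-1.557
  bounce: vy ← 0.56·1.557 = 0.872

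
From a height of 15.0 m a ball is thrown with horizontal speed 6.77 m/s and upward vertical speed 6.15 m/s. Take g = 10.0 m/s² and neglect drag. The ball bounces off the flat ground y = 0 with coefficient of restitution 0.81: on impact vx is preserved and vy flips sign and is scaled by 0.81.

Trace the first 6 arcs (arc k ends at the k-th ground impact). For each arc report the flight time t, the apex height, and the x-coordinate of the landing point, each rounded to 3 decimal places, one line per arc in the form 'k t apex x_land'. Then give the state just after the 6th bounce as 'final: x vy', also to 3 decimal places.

Arc 1: start y=15.000, vy=6.150 → t=2.453, apex=16.891, x_land=16.607, impact vy=-18.380
  bounce: vy ← 0.81·18.380 = 14.888
Arc 2: start y=0.000, vy=14.888 → t=2.978, apex=11.082, x_land=36.765, impact vy=-14.888
  bounce: vy ← 0.81·14.888 = 12.059
Arc 3: start y=0.000, vy=12.059 → t=2.412, apex=7.271, x_land=53.093, impact vy=-12.059
  bounce: vy ← 0.81·12.059 = 9.768
Arc 4: start y=0.000, vy=9.768 → t=1.954, apex=4.771, x_land=66.318, impact vy=-9.768
  bounce: vy ← 0.81·9.768 = 7.912
Arc 5: start y=0.000, vy=7.912 → t=1.582, apex=3.130, x_land=77.031, impact vy=-7.912
  bounce: vy ← 0.81·7.912 = 6.409
Arc 6: start y=0.000, vy=6.409 → t=1.282, apex=2.054, x_land=85.709, impact vy=-6.409
  bounce: vy ← 0.81·6.409 = 5.191

1 2.453 16.891 16.607
2 2.978 11.082 36.765
3 2.412 7.271 53.093
4 1.954 4.771 66.318
5 1.582 3.130 77.031
6 1.282 2.054 85.709
final: 85.709 5.191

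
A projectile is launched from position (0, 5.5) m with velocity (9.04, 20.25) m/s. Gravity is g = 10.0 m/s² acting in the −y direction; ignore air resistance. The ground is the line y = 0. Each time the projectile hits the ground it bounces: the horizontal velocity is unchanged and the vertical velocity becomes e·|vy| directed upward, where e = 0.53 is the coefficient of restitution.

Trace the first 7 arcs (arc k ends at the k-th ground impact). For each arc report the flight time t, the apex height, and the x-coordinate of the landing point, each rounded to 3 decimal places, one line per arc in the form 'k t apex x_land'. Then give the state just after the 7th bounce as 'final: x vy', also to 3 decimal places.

Arc 1: start y=5.500, vy=20.250 → t=4.305, apex=26.003, x_land=38.922, impact vy=-22.805
  bounce: vy ← 0.53·22.805 = 12.087
Arc 2: start y=0.000, vy=12.087 → t=2.417, apex=7.304, x_land=60.774, impact vy=-12.087
  bounce: vy ← 0.53·12.087 = 6.406
Arc 3: start y=0.000, vy=6.406 → t=1.281, apex=2.052, x_land=72.356, impact vy=-6.406
  bounce: vy ← 0.53·6.406 = 3.395
Arc 4: start y=0.000, vy=3.395 → t=0.679, apex=0.576, x_land=78.494, impact vy=-3.395
  bounce: vy ← 0.53·3.395 = 1.799
Arc 5: start y=0.000, vy=1.799 → t=0.360, apex=0.162, x_land=81.748, impact vy=-1.799
  bounce: vy ← 0.53·1.799 = 0.954
Arc 6: start y=0.000, vy=0.954 → t=0.191, apex=0.045, x_land=83.472, impact vy=-0.954
  bounce: vy ← 0.53·0.954 = 0.505
Arc 7: start y=0.000, vy=0.505 → t=0.101, apex=0.013, x_land=84.386, impact vy=-0.505
  bounce: vy ← 0.53·0.505 = 0.268

1 4.305 26.003 38.922
2 2.417 7.304 60.774
3 1.281 2.052 72.356
4 0.679 0.576 78.494
5 0.360 0.162 81.748
6 0.191 0.045 83.472
7 0.101 0.013 84.386
final: 84.386 0.268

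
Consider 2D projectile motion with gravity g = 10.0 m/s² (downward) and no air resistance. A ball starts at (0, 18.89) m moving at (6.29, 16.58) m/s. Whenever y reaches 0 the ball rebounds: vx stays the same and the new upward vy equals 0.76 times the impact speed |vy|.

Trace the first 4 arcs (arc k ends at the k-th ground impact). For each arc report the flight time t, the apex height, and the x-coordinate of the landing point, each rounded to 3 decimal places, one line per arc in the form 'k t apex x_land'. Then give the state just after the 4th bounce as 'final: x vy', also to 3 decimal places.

1 4.213 32.635 26.498
2 3.883 18.850 50.924
3 2.951 10.888 69.488
4 2.243 6.289 83.596
final: 83.596 8.523

Arc 1: start y=18.890, vy=16.580 → t=4.213, apex=32.635, x_land=26.498, impact vy=-25.548
  bounce: vy ← 0.76·25.548 = 19.416
Arc 2: start y=0.000, vy=19.416 → t=3.883, apex=18.850, x_land=50.924, impact vy=-19.416
  bounce: vy ← 0.76·19.416 = 14.756
Arc 3: start y=0.000, vy=14.756 → t=2.951, apex=10.888, x_land=69.488, impact vy=-14.756
  bounce: vy ← 0.76·14.756 = 11.215
Arc 4: start y=0.000, vy=11.215 → t=2.243, apex=6.289, x_land=83.596, impact vy=-11.215
  bounce: vy ← 0.76·11.215 = 8.523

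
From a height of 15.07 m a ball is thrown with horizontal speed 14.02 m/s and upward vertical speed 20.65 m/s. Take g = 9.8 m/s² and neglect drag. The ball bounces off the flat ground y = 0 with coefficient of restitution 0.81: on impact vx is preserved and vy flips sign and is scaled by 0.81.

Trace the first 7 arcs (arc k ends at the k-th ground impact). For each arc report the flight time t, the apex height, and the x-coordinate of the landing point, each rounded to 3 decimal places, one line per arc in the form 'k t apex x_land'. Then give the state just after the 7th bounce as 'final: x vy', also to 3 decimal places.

Arc 1: start y=15.070, vy=20.650 → t=4.849, apex=36.826, x_land=67.977, impact vy=-26.866
  bounce: vy ← 0.81·26.866 = 21.762
Arc 2: start y=0.000, vy=21.762 → t=4.441, apex=24.162, x_land=130.242, impact vy=-21.762
  bounce: vy ← 0.81·21.762 = 17.627
Arc 3: start y=0.000, vy=17.627 → t=3.597, apex=15.852, x_land=180.677, impact vy=-17.627
  bounce: vy ← 0.81·17.627 = 14.278
Arc 4: start y=0.000, vy=14.278 → t=2.914, apex=10.401, x_land=221.529, impact vy=-14.278
  bounce: vy ← 0.81·14.278 = 11.565
Arc 5: start y=0.000, vy=11.565 → t=2.360, apex=6.824, x_land=254.619, impact vy=-11.565
  bounce: vy ← 0.81·11.565 = 9.368
Arc 6: start y=0.000, vy=9.368 → t=1.912, apex=4.477, x_land=281.422, impact vy=-9.368
  bounce: vy ← 0.81·9.368 = 7.588
Arc 7: start y=0.000, vy=7.588 → t=1.549, apex=2.937, x_land=303.133, impact vy=-7.588
  bounce: vy ← 0.81·7.588 = 6.146

1 4.849 36.826 67.977
2 4.441 24.162 130.242
3 3.597 15.852 180.677
4 2.914 10.401 221.529
5 2.360 6.824 254.619
6 1.912 4.477 281.422
7 1.549 2.937 303.133
final: 303.133 6.146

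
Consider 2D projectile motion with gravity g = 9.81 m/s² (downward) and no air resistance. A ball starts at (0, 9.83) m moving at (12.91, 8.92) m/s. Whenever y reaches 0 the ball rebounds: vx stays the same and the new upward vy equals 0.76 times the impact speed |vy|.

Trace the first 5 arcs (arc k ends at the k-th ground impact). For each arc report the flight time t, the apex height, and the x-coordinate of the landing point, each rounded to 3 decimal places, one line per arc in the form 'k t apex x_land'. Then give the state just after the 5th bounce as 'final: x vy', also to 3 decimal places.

1 2.592 13.885 33.460
2 2.557 8.020 66.476
3 1.944 4.632 91.569
4 1.477 2.676 110.639
5 1.123 1.545 125.132
final: 125.132 4.185

Arc 1: start y=9.830, vy=8.920 → t=2.592, apex=13.885, x_land=33.460, impact vy=-16.505
  bounce: vy ← 0.76·16.505 = 12.544
Arc 2: start y=0.000, vy=12.544 → t=2.557, apex=8.020, x_land=66.476, impact vy=-12.544
  bounce: vy ← 0.76·12.544 = 9.534
Arc 3: start y=0.000, vy=9.534 → t=1.944, apex=4.632, x_land=91.569, impact vy=-9.534
  bounce: vy ← 0.76·9.534 = 7.246
Arc 4: start y=0.000, vy=7.246 → t=1.477, apex=2.676, x_land=110.639, impact vy=-7.246
  bounce: vy ← 0.76·7.246 = 5.507
Arc 5: start y=0.000, vy=5.507 → t=1.123, apex=1.545, x_land=125.132, impact vy=-5.507
  bounce: vy ← 0.76·5.507 = 4.185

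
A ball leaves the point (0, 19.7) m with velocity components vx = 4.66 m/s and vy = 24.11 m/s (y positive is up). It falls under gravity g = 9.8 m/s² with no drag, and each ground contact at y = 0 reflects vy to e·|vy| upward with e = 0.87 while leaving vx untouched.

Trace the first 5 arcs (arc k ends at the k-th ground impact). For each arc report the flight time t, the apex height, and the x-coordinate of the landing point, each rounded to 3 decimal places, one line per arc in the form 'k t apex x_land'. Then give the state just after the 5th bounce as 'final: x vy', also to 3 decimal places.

1 5.634 49.358 26.254
2 5.522 37.359 51.989
3 4.804 28.277 74.378
4 4.180 21.403 93.856
5 3.637 16.200 110.802
final: 110.802 15.503

Arc 1: start y=19.700, vy=24.110 → t=5.634, apex=49.358, x_land=26.254, impact vy=-31.103
  bounce: vy ← 0.87·31.103 = 27.060
Arc 2: start y=0.000, vy=27.060 → t=5.522, apex=37.359, x_land=51.989, impact vy=-27.060
  bounce: vy ← 0.87·27.060 = 23.542
Arc 3: start y=0.000, vy=23.542 → t=4.804, apex=28.277, x_land=74.378, impact vy=-23.542
  bounce: vy ← 0.87·23.542 = 20.482
Arc 4: start y=0.000, vy=20.482 → t=4.180, apex=21.403, x_land=93.856, impact vy=-20.482
  bounce: vy ← 0.87·20.482 = 17.819
Arc 5: start y=0.000, vy=17.819 → t=3.637, apex=16.200, x_land=110.802, impact vy=-17.819
  bounce: vy ← 0.87·17.819 = 15.503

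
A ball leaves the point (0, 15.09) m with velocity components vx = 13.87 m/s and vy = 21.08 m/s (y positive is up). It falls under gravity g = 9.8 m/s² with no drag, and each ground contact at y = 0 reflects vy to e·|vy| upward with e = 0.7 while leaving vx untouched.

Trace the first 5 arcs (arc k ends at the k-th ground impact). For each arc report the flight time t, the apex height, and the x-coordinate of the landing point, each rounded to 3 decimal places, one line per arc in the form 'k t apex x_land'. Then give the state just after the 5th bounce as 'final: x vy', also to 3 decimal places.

Arc 1: start y=15.090, vy=21.080 → t=4.927, apex=37.762, x_land=68.339, impact vy=-27.205
  bounce: vy ← 0.7·27.205 = 19.044
Arc 2: start y=0.000, vy=19.044 → t=3.886, apex=18.503, x_land=122.244, impact vy=-19.044
  bounce: vy ← 0.7·19.044 = 13.331
Arc 3: start y=0.000, vy=13.331 → t=2.721, apex=9.067, x_land=159.978, impact vy=-13.331
  bounce: vy ← 0.7·13.331 = 9.331
Arc 4: start y=0.000, vy=9.331 → t=1.904, apex=4.443, x_land=186.391, impact vy=-9.331
  bounce: vy ← 0.7·9.331 = 6.532
Arc 5: start y=0.000, vy=6.532 → t=1.333, apex=2.177, x_land=204.881, impact vy=-6.532
  bounce: vy ← 0.7·6.532 = 4.572

1 4.927 37.762 68.339
2 3.886 18.503 122.244
3 2.721 9.067 159.978
4 1.904 4.443 186.391
5 1.333 2.177 204.881
final: 204.881 4.572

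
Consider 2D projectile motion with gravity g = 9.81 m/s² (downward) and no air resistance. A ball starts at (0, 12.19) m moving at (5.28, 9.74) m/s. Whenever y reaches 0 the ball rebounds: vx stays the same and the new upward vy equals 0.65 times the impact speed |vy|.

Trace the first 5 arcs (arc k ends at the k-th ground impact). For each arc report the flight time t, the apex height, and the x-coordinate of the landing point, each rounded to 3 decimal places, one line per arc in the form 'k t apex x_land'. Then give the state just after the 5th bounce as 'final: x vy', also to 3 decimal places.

Arc 1: start y=12.190, vy=9.740 → t=2.856, apex=17.025, x_land=15.079, impact vy=-18.277
  bounce: vy ← 0.65·18.277 = 11.880
Arc 2: start y=0.000, vy=11.880 → t=2.422, apex=7.193, x_land=27.867, impact vy=-11.880
  bounce: vy ← 0.65·11.880 = 7.722
Arc 3: start y=0.000, vy=7.722 → t=1.574, apex=3.039, x_land=36.180, impact vy=-7.722
  bounce: vy ← 0.65·7.722 = 5.019
Arc 4: start y=0.000, vy=5.019 → t=1.023, apex=1.284, x_land=41.583, impact vy=-5.019
  bounce: vy ← 0.65·5.019 = 3.262
Arc 5: start y=0.000, vy=3.262 → t=0.665, apex=0.543, x_land=45.094, impact vy=-3.262
  bounce: vy ← 0.65·3.262 = 2.121

1 2.856 17.025 15.079
2 2.422 7.193 27.867
3 1.574 3.039 36.180
4 1.023 1.284 41.583
5 0.665 0.543 45.094
final: 45.094 2.121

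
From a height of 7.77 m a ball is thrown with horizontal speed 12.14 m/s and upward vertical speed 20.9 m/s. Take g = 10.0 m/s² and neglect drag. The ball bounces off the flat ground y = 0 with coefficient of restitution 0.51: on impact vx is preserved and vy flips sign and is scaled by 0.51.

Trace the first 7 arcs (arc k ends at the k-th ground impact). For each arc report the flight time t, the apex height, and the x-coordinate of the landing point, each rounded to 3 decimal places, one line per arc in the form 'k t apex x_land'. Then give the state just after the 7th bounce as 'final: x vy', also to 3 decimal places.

Arc 1: start y=7.770, vy=20.900 → t=4.524, apex=29.610, x_land=54.916, impact vy=-24.335
  bounce: vy ← 0.51·24.335 = 12.411
Arc 2: start y=0.000, vy=12.411 → t=2.482, apex=7.702, x_land=85.050, impact vy=-12.411
  bounce: vy ← 0.51·12.411 = 6.330
Arc 3: start y=0.000, vy=6.330 → t=1.266, apex=2.003, x_land=100.418, impact vy=-6.330
  bounce: vy ← 0.51·6.330 = 3.228
Arc 4: start y=0.000, vy=3.228 → t=0.646, apex=0.521, x_land=108.256, impact vy=-3.228
  bounce: vy ← 0.51·3.228 = 1.646
Arc 5: start y=0.000, vy=1.646 → t=0.329, apex=0.136, x_land=112.253, impact vy=-1.646
  bounce: vy ← 0.51·1.646 = 0.840
Arc 6: start y=0.000, vy=0.840 → t=0.168, apex=0.035, x_land=114.292, impact vy=-0.840
  bounce: vy ← 0.51·0.840 = 0.428
Arc 7: start y=0.000, vy=0.428 → t=0.086, apex=0.009, x_land=115.332, impact vy=-0.428
  bounce: vy ← 0.51·0.428 = 0.218

1 4.524 29.610 54.916
2 2.482 7.702 85.050
3 1.266 2.003 100.418
4 0.646 0.521 108.256
5 0.329 0.136 112.253
6 0.168 0.035 114.292
7 0.086 0.009 115.332
final: 115.332 0.218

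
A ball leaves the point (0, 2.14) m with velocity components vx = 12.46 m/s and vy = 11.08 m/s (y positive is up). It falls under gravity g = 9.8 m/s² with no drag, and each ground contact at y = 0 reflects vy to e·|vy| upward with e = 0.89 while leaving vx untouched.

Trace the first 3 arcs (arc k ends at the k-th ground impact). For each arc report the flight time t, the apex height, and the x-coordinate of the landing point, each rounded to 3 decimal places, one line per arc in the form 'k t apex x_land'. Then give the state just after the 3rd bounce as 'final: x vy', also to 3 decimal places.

Arc 1: start y=2.140, vy=11.080 → t=2.440, apex=8.404, x_land=30.405, impact vy=-12.834
  bounce: vy ← 0.89·12.834 = 11.422
Arc 2: start y=0.000, vy=11.422 → t=2.331, apex=6.656, x_land=59.450, impact vy=-11.422
  bounce: vy ← 0.89·11.422 = 10.166
Arc 3: start y=0.000, vy=10.166 → t=2.075, apex=5.273, x_land=85.300, impact vy=-10.166
  bounce: vy ← 0.89·10.166 = 9.048

1 2.440 8.404 30.405
2 2.331 6.656 59.450
3 2.075 5.273 85.300
final: 85.300 9.048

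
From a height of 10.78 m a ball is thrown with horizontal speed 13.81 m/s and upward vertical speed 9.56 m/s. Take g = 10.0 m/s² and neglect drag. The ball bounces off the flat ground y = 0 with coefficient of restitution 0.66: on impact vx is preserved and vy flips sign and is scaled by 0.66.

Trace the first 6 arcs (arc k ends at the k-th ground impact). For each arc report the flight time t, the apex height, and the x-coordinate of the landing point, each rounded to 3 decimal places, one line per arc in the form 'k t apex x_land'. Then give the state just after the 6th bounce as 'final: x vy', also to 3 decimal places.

Arc 1: start y=10.780, vy=9.560 → t=2.708, apex=15.350, x_land=37.399, impact vy=-17.521
  bounce: vy ← 0.66·17.521 = 11.564
Arc 2: start y=0.000, vy=11.564 → t=2.313, apex=6.686, x_land=69.339, impact vy=-11.564
  bounce: vy ← 0.66·11.564 = 7.632
Arc 3: start y=0.000, vy=7.632 → t=1.526, apex=2.913, x_land=90.419, impact vy=-7.632
  bounce: vy ← 0.66·7.632 = 5.037
Arc 4: start y=0.000, vy=5.037 → t=1.007, apex=1.269, x_land=104.332, impact vy=-5.037
  bounce: vy ← 0.66·5.037 = 3.325
Arc 5: start y=0.000, vy=3.325 → t=0.665, apex=0.553, x_land=113.515, impact vy=-3.325
  bounce: vy ← 0.66·3.325 = 2.194
Arc 6: start y=0.000, vy=2.194 → t=0.439, apex=0.241, x_land=119.575, impact vy=-2.194
  bounce: vy ← 0.66·2.194 = 1.448

1 2.708 15.350 37.399
2 2.313 6.686 69.339
3 1.526 2.913 90.419
4 1.007 1.269 104.332
5 0.665 0.553 113.515
6 0.439 0.241 119.575
final: 119.575 1.448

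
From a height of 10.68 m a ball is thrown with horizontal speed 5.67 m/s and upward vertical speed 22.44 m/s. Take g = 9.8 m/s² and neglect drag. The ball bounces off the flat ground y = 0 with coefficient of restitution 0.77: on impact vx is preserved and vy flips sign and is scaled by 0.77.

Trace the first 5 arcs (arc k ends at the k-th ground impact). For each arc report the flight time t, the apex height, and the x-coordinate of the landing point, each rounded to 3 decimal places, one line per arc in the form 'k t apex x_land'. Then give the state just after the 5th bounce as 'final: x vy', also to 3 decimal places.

Arc 1: start y=10.680, vy=22.440 → t=5.014, apex=36.372, x_land=28.431, impact vy=-26.700
  bounce: vy ← 0.77·26.700 = 20.559
Arc 2: start y=0.000, vy=20.559 → t=4.196, apex=21.565, x_land=52.220, impact vy=-20.559
  bounce: vy ← 0.77·20.559 = 15.830
Arc 3: start y=0.000, vy=15.830 → t=3.231, apex=12.786, x_land=70.538, impact vy=-15.830
  bounce: vy ← 0.77·15.830 = 12.189
Arc 4: start y=0.000, vy=12.189 → t=2.488, apex=7.581, x_land=84.643, impact vy=-12.189
  bounce: vy ← 0.77·12.189 = 9.386
Arc 5: start y=0.000, vy=9.386 → t=1.915, apex=4.495, x_land=95.504, impact vy=-9.386
  bounce: vy ← 0.77·9.386 = 7.227

1 5.014 36.372 28.431
2 4.196 21.565 52.220
3 3.231 12.786 70.538
4 2.488 7.581 84.643
5 1.915 4.495 95.504
final: 95.504 7.227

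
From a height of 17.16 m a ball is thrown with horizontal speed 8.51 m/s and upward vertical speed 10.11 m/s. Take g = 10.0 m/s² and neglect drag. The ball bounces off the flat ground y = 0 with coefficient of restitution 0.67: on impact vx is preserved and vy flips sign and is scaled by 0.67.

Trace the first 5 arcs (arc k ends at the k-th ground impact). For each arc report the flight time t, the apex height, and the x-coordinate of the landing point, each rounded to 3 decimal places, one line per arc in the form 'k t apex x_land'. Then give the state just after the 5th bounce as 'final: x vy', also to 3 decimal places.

Arc 1: start y=17.160, vy=10.110 → t=3.121, apex=22.271, x_land=26.564, impact vy=-21.105
  bounce: vy ← 0.67·21.105 = 14.140
Arc 2: start y=0.000, vy=14.140 → t=2.828, apex=9.997, x_land=50.630, impact vy=-14.140
  bounce: vy ← 0.67·14.140 = 9.474
Arc 3: start y=0.000, vy=9.474 → t=1.895, apex=4.488, x_land=66.755, impact vy=-9.474
  bounce: vy ← 0.67·9.474 = 6.348
Arc 4: start y=0.000, vy=6.348 → t=1.270, apex=2.015, x_land=77.559, impact vy=-6.348
  bounce: vy ← 0.67·6.348 = 4.253
Arc 5: start y=0.000, vy=4.253 → t=0.851, apex=0.904, x_land=84.797, impact vy=-4.253
  bounce: vy ← 0.67·4.253 = 2.849

1 3.121 22.271 26.564
2 2.828 9.997 50.630
3 1.895 4.488 66.755
4 1.270 2.015 77.559
5 0.851 0.904 84.797
final: 84.797 2.849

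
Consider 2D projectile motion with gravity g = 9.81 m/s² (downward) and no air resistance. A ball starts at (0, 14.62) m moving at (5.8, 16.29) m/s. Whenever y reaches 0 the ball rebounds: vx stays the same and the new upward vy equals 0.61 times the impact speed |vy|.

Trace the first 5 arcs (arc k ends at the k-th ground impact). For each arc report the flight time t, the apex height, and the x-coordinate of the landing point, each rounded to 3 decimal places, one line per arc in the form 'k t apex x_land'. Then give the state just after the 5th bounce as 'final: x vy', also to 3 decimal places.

1 4.056 28.145 23.525
2 2.922 10.473 40.475
3 1.783 3.897 50.814
4 1.087 1.450 57.121
5 0.663 0.540 60.969
final: 60.969 1.985

Arc 1: start y=14.620, vy=16.290 → t=4.056, apex=28.145, x_land=23.525, impact vy=-23.499
  bounce: vy ← 0.61·23.499 = 14.334
Arc 2: start y=0.000, vy=14.334 → t=2.922, apex=10.473, x_land=40.475, impact vy=-14.334
  bounce: vy ← 0.61·14.334 = 8.744
Arc 3: start y=0.000, vy=8.744 → t=1.783, apex=3.897, x_land=50.814, impact vy=-8.744
  bounce: vy ← 0.61·8.744 = 5.334
Arc 4: start y=0.000, vy=5.334 → t=1.087, apex=1.450, x_land=57.121, impact vy=-5.334
  bounce: vy ← 0.61·5.334 = 3.254
Arc 5: start y=0.000, vy=3.254 → t=0.663, apex=0.540, x_land=60.969, impact vy=-3.254
  bounce: vy ← 0.61·3.254 = 1.985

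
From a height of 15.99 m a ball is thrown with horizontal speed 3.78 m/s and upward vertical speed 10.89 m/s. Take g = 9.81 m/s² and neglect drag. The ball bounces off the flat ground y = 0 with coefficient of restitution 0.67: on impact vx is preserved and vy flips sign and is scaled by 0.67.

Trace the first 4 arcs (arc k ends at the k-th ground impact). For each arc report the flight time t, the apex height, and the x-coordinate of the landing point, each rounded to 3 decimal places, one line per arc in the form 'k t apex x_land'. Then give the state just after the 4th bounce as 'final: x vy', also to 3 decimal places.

1 3.230 22.034 12.208
2 2.840 9.891 22.943
3 1.903 4.440 30.136
4 1.275 1.993 34.956
final: 34.956 4.190

Arc 1: start y=15.990, vy=10.890 → t=3.230, apex=22.034, x_land=12.208, impact vy=-20.792
  bounce: vy ← 0.67·20.792 = 13.931
Arc 2: start y=0.000, vy=13.931 → t=2.840, apex=9.891, x_land=22.943, impact vy=-13.931
  bounce: vy ← 0.67·13.931 = 9.334
Arc 3: start y=0.000, vy=9.334 → t=1.903, apex=4.440, x_land=30.136, impact vy=-9.334
  bounce: vy ← 0.67·9.334 = 6.254
Arc 4: start y=0.000, vy=6.254 → t=1.275, apex=1.993, x_land=34.956, impact vy=-6.254
  bounce: vy ← 0.67·6.254 = 4.190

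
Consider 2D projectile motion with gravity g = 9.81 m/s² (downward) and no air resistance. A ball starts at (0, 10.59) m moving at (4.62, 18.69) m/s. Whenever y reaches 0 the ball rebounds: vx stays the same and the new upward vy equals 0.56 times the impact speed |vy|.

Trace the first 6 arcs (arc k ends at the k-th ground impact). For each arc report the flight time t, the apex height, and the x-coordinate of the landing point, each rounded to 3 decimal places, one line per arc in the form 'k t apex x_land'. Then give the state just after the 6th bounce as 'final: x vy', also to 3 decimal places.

1 4.311 28.394 19.918
2 2.695 8.904 32.367
3 1.509 2.792 39.339
4 0.845 0.876 43.243
5 0.473 0.275 45.430
6 0.265 0.086 46.654
final: 46.654 0.728

Arc 1: start y=10.590, vy=18.690 → t=4.311, apex=28.394, x_land=19.918, impact vy=-23.603
  bounce: vy ← 0.56·23.603 = 13.218
Arc 2: start y=0.000, vy=13.218 → t=2.695, apex=8.904, x_land=32.367, impact vy=-13.218
  bounce: vy ← 0.56·13.218 = 7.402
Arc 3: start y=0.000, vy=7.402 → t=1.509, apex=2.792, x_land=39.339, impact vy=-7.402
  bounce: vy ← 0.56·7.402 = 4.145
Arc 4: start y=0.000, vy=4.145 → t=0.845, apex=0.876, x_land=43.243, impact vy=-4.145
  bounce: vy ← 0.56·4.145 = 2.321
Arc 5: start y=0.000, vy=2.321 → t=0.473, apex=0.275, x_land=45.430, impact vy=-2.321
  bounce: vy ← 0.56·2.321 = 1.300
Arc 6: start y=0.000, vy=1.300 → t=0.265, apex=0.086, x_land=46.654, impact vy=-1.300
  bounce: vy ← 0.56·1.300 = 0.728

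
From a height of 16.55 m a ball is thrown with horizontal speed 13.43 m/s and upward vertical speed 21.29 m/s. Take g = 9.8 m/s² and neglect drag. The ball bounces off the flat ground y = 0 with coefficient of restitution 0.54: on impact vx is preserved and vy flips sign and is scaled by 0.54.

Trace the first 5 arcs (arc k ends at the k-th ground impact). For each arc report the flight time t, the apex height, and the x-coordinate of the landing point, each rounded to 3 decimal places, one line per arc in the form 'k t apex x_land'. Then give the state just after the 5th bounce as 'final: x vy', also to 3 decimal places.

Arc 1: start y=16.550, vy=21.290 → t=5.018, apex=39.676, x_land=67.392, impact vy=-27.886
  bounce: vy ← 0.54·27.886 = 15.059
Arc 2: start y=0.000, vy=15.059 → t=3.073, apex=11.569, x_land=108.664, impact vy=-15.059
  bounce: vy ← 0.54·15.059 = 8.132
Arc 3: start y=0.000, vy=8.132 → t=1.660, apex=3.374, x_land=130.952, impact vy=-8.132
  bounce: vy ← 0.54·8.132 = 4.391
Arc 4: start y=0.000, vy=4.391 → t=0.896, apex=0.984, x_land=142.987, impact vy=-4.391
  bounce: vy ← 0.54·4.391 = 2.371
Arc 5: start y=0.000, vy=2.371 → t=0.484, apex=0.287, x_land=149.486, impact vy=-2.371
  bounce: vy ← 0.54·2.371 = 1.280

1 5.018 39.676 67.392
2 3.073 11.569 108.664
3 1.660 3.374 130.952
4 0.896 0.984 142.987
5 0.484 0.287 149.486
final: 149.486 1.280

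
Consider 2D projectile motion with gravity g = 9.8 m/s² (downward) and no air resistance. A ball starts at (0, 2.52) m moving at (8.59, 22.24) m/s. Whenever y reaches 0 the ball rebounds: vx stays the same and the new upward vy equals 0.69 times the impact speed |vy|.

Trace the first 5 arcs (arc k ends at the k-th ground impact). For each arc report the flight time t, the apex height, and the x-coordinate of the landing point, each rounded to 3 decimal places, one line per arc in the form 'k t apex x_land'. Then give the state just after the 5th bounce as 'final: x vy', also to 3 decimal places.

1 4.649 27.756 39.938
2 3.284 13.214 68.151
3 2.266 6.291 87.618
4 1.564 2.995 101.050
5 1.079 1.426 110.319
final: 110.319 3.648

Arc 1: start y=2.520, vy=22.240 → t=4.649, apex=27.756, x_land=39.938, impact vy=-23.324
  bounce: vy ← 0.69·23.324 = 16.094
Arc 2: start y=0.000, vy=16.094 → t=3.284, apex=13.214, x_land=68.151, impact vy=-16.094
  bounce: vy ← 0.69·16.094 = 11.105
Arc 3: start y=0.000, vy=11.105 → t=2.266, apex=6.291, x_land=87.618, impact vy=-11.105
  bounce: vy ← 0.69·11.105 = 7.662
Arc 4: start y=0.000, vy=7.662 → t=1.564, apex=2.995, x_land=101.050, impact vy=-7.662
  bounce: vy ← 0.69·7.662 = 5.287
Arc 5: start y=0.000, vy=5.287 → t=1.079, apex=1.426, x_land=110.319, impact vy=-5.287
  bounce: vy ← 0.69·5.287 = 3.648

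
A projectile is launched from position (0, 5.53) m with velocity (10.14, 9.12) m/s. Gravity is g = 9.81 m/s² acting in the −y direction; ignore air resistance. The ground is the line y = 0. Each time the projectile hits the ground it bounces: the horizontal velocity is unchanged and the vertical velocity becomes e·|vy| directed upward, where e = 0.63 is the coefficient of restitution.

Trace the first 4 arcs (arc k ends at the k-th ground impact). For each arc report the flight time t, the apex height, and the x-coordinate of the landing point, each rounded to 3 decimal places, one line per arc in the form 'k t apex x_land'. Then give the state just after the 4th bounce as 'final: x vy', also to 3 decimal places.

1 2.341 9.769 23.737
2 1.778 3.877 41.768
3 1.120 1.539 53.128
4 0.706 0.611 60.284
final: 60.284 2.181

Arc 1: start y=5.530, vy=9.120 → t=2.341, apex=9.769, x_land=23.737, impact vy=-13.845
  bounce: vy ← 0.63·13.845 = 8.722
Arc 2: start y=0.000, vy=8.722 → t=1.778, apex=3.877, x_land=41.768, impact vy=-8.722
  bounce: vy ← 0.63·8.722 = 5.495
Arc 3: start y=0.000, vy=5.495 → t=1.120, apex=1.539, x_land=53.128, impact vy=-5.495
  bounce: vy ← 0.63·5.495 = 3.462
Arc 4: start y=0.000, vy=3.462 → t=0.706, apex=0.611, x_land=60.284, impact vy=-3.462
  bounce: vy ← 0.63·3.462 = 2.181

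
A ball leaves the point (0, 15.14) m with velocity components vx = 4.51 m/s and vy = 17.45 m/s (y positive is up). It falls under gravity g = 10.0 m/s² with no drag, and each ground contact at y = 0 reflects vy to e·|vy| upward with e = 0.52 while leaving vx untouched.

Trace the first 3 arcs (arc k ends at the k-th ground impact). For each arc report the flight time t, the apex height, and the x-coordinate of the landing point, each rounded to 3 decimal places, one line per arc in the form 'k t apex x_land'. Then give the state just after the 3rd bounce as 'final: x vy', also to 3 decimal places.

Arc 1: start y=15.140, vy=17.450 → t=4.209, apex=30.365, x_land=18.984, impact vy=-24.644
  bounce: vy ← 0.52·24.644 = 12.815
Arc 2: start y=0.000, vy=12.815 → t=2.563, apex=8.211, x_land=30.543, impact vy=-12.815
  bounce: vy ← 0.52·12.815 = 6.664
Arc 3: start y=0.000, vy=6.664 → t=1.333, apex=2.220, x_land=36.554, impact vy=-6.664
  bounce: vy ← 0.52·6.664 = 3.465

1 4.209 30.365 18.984
2 2.563 8.211 30.543
3 1.333 2.220 36.554
final: 36.554 3.465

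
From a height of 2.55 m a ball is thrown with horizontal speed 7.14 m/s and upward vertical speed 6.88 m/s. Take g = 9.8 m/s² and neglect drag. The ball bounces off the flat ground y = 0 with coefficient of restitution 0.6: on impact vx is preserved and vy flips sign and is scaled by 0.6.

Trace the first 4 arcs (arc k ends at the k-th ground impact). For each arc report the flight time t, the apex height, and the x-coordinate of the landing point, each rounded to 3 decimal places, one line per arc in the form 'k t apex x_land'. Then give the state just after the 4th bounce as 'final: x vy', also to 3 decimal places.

1 1.709 4.965 12.200
2 1.208 1.787 20.824
3 0.725 0.643 25.999
4 0.435 0.232 29.104
final: 29.104 1.278

Arc 1: start y=2.550, vy=6.880 → t=1.709, apex=4.965, x_land=12.200, impact vy=-9.865
  bounce: vy ← 0.6·9.865 = 5.919
Arc 2: start y=0.000, vy=5.919 → t=1.208, apex=1.787, x_land=20.824, impact vy=-5.919
  bounce: vy ← 0.6·5.919 = 3.551
Arc 3: start y=0.000, vy=3.551 → t=0.725, apex=0.643, x_land=25.999, impact vy=-3.551
  bounce: vy ← 0.6·3.551 = 2.131
Arc 4: start y=0.000, vy=2.131 → t=0.435, apex=0.232, x_land=29.104, impact vy=-2.131
  bounce: vy ← 0.6·2.131 = 1.278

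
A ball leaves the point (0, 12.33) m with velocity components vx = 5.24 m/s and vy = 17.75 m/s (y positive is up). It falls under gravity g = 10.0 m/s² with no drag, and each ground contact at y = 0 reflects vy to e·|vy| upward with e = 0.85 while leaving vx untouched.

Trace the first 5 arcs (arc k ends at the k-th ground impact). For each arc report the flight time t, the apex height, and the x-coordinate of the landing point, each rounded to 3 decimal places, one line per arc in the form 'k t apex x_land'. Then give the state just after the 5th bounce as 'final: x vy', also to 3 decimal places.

1 4.145 28.083 21.719
2 4.029 20.290 42.831
3 3.425 14.660 60.776
4 2.911 10.592 76.029
5 2.474 7.652 88.994
final: 88.994 10.516

Arc 1: start y=12.330, vy=17.750 → t=4.145, apex=28.083, x_land=21.719, impact vy=-23.699
  bounce: vy ← 0.85·23.699 = 20.145
Arc 2: start y=0.000, vy=20.145 → t=4.029, apex=20.290, x_land=42.831, impact vy=-20.145
  bounce: vy ← 0.85·20.145 = 17.123
Arc 3: start y=0.000, vy=17.123 → t=3.425, apex=14.660, x_land=60.776, impact vy=-17.123
  bounce: vy ← 0.85·17.123 = 14.554
Arc 4: start y=0.000, vy=14.554 → t=2.911, apex=10.592, x_land=76.029, impact vy=-14.554
  bounce: vy ← 0.85·14.554 = 12.371
Arc 5: start y=0.000, vy=12.371 → t=2.474, apex=7.652, x_land=88.994, impact vy=-12.371
  bounce: vy ← 0.85·12.371 = 10.516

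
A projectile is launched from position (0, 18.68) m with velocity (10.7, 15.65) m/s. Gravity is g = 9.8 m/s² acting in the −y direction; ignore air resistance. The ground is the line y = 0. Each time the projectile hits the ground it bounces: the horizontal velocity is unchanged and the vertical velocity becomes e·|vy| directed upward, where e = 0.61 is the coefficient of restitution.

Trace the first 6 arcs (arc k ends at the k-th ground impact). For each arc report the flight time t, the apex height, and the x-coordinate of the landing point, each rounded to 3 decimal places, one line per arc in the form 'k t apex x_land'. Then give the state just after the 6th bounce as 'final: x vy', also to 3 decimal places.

Arc 1: start y=18.680, vy=15.650 → t=4.119, apex=31.176, x_land=44.077, impact vy=-24.719
  bounce: vy ← 0.61·24.719 = 15.079
Arc 2: start y=0.000, vy=15.079 → t=3.077, apex=11.601, x_land=77.004, impact vy=-15.079
  bounce: vy ← 0.61·15.079 = 9.198
Arc 3: start y=0.000, vy=9.198 → t=1.877, apex=4.317, x_land=97.090, impact vy=-9.198
  bounce: vy ← 0.61·9.198 = 5.611
Arc 4: start y=0.000, vy=5.611 → t=1.145, apex=1.606, x_land=109.342, impact vy=-5.611
  bounce: vy ← 0.61·5.611 = 3.423
Arc 5: start y=0.000, vy=3.423 → t=0.698, apex=0.598, x_land=116.816, impact vy=-3.423
  bounce: vy ← 0.61·3.423 = 2.088
Arc 6: start y=0.000, vy=2.088 → t=0.426, apex=0.222, x_land=121.375, impact vy=-2.088
  bounce: vy ← 0.61·2.088 = 1.274

1 4.119 31.176 44.077
2 3.077 11.601 77.004
3 1.877 4.317 97.090
4 1.145 1.606 109.342
5 0.698 0.598 116.816
6 0.426 0.222 121.375
final: 121.375 1.274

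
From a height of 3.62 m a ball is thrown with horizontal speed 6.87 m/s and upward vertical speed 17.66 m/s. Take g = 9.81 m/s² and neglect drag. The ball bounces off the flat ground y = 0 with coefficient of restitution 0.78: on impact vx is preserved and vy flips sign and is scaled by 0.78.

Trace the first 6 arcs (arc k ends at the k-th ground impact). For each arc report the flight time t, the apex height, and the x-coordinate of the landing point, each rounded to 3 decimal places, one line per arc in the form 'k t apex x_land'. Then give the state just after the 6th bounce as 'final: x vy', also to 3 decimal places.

Arc 1: start y=3.620, vy=17.660 → t=3.795, apex=19.516, x_land=26.071, impact vy=-19.568
  bounce: vy ← 0.78·19.568 = 15.263
Arc 2: start y=0.000, vy=15.263 → t=3.112, apex=11.873, x_land=47.448, impact vy=-15.263
  bounce: vy ← 0.78·15.263 = 11.905
Arc 3: start y=0.000, vy=11.905 → t=2.427, apex=7.224, x_land=64.123, impact vy=-11.905
  bounce: vy ← 0.78·11.905 = 9.286
Arc 4: start y=0.000, vy=9.286 → t=1.893, apex=4.395, x_land=77.129, impact vy=-9.286
  bounce: vy ← 0.78·9.286 = 7.243
Arc 5: start y=0.000, vy=7.243 → t=1.477, apex=2.674, x_land=87.273, impact vy=-7.243
  bounce: vy ← 0.78·7.243 = 5.650
Arc 6: start y=0.000, vy=5.650 → t=1.152, apex=1.627, x_land=95.186, impact vy=-5.650
  bounce: vy ← 0.78·5.650 = 4.407

1 3.795 19.516 26.071
2 3.112 11.873 47.448
3 2.427 7.224 64.123
4 1.893 4.395 77.129
5 1.477 2.674 87.273
6 1.152 1.627 95.186
final: 95.186 4.407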